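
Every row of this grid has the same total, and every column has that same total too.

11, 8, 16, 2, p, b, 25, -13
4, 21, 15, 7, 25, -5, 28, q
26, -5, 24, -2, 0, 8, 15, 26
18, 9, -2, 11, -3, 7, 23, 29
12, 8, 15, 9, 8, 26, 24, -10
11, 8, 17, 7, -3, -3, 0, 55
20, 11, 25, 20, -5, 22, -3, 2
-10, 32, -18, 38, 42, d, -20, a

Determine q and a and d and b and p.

Rows 3 and 4 both sum to 92, so that's the common total.
The known cells in column 5 total 64, leaving 92 − 64 = 28 for the blank.
The known cells in row 2 total 95, leaving 92 − 95 = -3 for the blank.
The known cells in column 8 total 86, leaving 92 − 86 = 6 for the blank.
The known cells in row 1 total 77, leaving 92 − 77 = 15 for the blank.
The known cells in row 8 total 70, leaving 92 − 70 = 22 for the blank.

q = -3, a = 6, d = 22, b = 15, p = 28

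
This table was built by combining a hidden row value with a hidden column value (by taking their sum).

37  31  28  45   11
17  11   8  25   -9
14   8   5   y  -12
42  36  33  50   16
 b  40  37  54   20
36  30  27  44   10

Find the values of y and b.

The difference between any two rows is the same in every column — this is an addition table with the headers hidden.
Row 3 minus row 1 is 8 − 31 = -23, so its entry in column 4 is 45 + (-23) = 22.
Row 5 minus row 1 is 40 − 31 = 9, so its entry in column 1 is 37 + 9 = 46.

y = 22, b = 46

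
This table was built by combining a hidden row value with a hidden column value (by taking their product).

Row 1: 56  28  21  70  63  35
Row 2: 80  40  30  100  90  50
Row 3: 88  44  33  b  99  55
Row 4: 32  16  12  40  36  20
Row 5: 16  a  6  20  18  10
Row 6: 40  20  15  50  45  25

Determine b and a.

Each row is a constant multiple of every other row — this is a multiplication table with the headers hidden.
Row 3 is 33/21 = 11/7 times row 1, so its entry in column 4 is 70 × 11/7 = 110.
Row 5 is 6/21 = 2/7 times row 1, so its entry in column 2 is 28 × 2/7 = 8.

b = 110, a = 8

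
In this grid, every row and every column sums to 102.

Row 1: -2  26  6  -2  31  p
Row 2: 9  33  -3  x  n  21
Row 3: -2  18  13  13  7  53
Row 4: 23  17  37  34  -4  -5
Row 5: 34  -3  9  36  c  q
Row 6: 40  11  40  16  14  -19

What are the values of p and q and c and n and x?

Row 1 has -2 + 26 + 6 − 2 + 31 = 59; the blank must be 102 − 59 = 43.
Column 6 has 43 + 21 + 53 − 5 − 19 = 93; the blank must be 102 − 93 = 9.
Row 5 has 34 − 3 + 9 + 36 + 9 = 85; the blank must be 102 − 85 = 17.
Column 5 has 31 + 7 − 4 + 17 + 14 = 65; the blank must be 102 − 65 = 37.
Row 2 has 9 + 33 − 3 + 37 + 21 = 97; the blank must be 102 − 97 = 5.

p = 43, q = 9, c = 17, n = 37, x = 5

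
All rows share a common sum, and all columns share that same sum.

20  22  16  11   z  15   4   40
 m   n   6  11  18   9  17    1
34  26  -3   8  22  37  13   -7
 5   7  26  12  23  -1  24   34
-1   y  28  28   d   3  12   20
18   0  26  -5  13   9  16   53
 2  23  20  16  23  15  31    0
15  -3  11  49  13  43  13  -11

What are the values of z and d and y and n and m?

Rows 3 and 4 both sum to 130, so that's the common total.
Row 1 has 20 + 22 + 16 + 11 + 15 + 4 + 40 = 128; the blank must be 130 − 128 = 2.
Column 5 has 2 + 18 + 22 + 23 + 13 + 23 + 13 = 114; the blank must be 130 − 114 = 16.
Column 1 has 20 + 34 + 5 − 1 + 18 + 2 + 15 = 93; the blank must be 130 − 93 = 37.
Row 2 has 37 + 6 + 11 + 18 + 9 + 17 + 1 = 99; the blank must be 130 − 99 = 31.
Row 5 has -1 + 28 + 28 + 16 + 3 + 12 + 20 = 106; the blank must be 130 − 106 = 24.

z = 2, d = 16, y = 24, n = 31, m = 37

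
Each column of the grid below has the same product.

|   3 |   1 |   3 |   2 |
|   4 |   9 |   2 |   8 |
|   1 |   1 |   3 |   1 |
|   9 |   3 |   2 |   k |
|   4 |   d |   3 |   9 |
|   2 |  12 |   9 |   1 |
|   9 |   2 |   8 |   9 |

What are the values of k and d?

Columns 1 and 3 each multiply to 7776, so every column has product 7776.
Column 4: 2×8×1×9×1×9 = 1296, so the missing entry is 7776 ÷ 1296 = 6.
Column 2: 1×9×1×3×12×2 = 648, so the missing entry is 7776 ÷ 648 = 12.

k = 6, d = 12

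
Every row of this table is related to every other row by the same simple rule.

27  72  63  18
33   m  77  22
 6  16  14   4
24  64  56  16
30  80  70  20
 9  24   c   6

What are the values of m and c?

Each row is a constant multiple of every other row — this is a multiplication table with the headers hidden.
Row 2 is 33/27 = 11/9 times row 1, so its entry in column 2 is 72 × 11/9 = 88.
Row 6 is 9/27 = 1/3 times row 1, so its entry in column 3 is 63 × 1/3 = 21.

m = 88, c = 21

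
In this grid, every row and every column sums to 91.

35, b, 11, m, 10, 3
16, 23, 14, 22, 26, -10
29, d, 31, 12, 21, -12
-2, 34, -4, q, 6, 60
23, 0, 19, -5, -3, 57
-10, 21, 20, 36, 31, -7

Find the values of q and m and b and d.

q = -3, m = 29, b = 3, d = 10

The known cells in row 4 total 94, leaving 91 − 94 = -3 for the blank.
The known cells in row 3 total 81, leaving 91 − 81 = 10 for the blank.
The known cells in column 2 total 88, leaving 91 − 88 = 3 for the blank.
The known cells in row 1 total 62, leaving 91 − 62 = 29 for the blank.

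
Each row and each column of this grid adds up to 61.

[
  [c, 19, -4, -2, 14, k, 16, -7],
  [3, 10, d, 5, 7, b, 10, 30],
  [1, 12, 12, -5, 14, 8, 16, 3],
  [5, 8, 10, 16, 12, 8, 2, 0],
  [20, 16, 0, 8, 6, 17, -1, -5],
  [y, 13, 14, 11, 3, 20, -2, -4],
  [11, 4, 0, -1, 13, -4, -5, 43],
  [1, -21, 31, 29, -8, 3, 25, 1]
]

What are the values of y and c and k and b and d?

Column 3: -4 + 12 + 10 + 0 + 14 + 0 + 31 = 63, so its missing entry is 61 − 63 = -2.
Row 2: 3 + 10 − 2 + 5 + 7 + 10 + 30 = 63, so its missing entry is 61 − 63 = -2.
Row 6: 13 + 14 + 11 + 3 + 20 − 2 − 4 = 55, so its missing entry is 61 − 55 = 6.
Column 1: 3 + 1 + 5 + 20 + 6 + 11 + 1 = 47, so its missing entry is 61 − 47 = 14.
Row 1: 14 + 19 − 4 − 2 + 14 + 16 − 7 = 50, so its missing entry is 61 − 50 = 11.

y = 6, c = 14, k = 11, b = -2, d = -2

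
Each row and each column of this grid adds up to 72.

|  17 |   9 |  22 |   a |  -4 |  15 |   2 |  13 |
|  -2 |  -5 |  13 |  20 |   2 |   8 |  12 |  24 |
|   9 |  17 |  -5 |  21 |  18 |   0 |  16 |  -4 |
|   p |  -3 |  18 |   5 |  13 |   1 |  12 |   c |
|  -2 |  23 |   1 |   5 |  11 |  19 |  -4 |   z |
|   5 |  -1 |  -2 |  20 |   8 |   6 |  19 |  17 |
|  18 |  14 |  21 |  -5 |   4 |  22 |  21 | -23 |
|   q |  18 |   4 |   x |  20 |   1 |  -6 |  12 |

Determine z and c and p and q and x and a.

Row 1: 17 + 9 + 22 − 4 + 15 + 2 + 13 = 74, so its missing entry is 72 − 74 = -2.
Column 4: -2 + 20 + 21 + 5 + 5 + 20 − 5 = 64, so its missing entry is 72 − 64 = 8.
Row 8: 18 + 4 + 8 + 20 + 1 − 6 + 12 = 57, so its missing entry is 72 − 57 = 15.
Column 1: 17 − 2 + 9 − 2 + 5 + 18 + 15 = 60, so its missing entry is 72 − 60 = 12.
Row 4: 12 − 3 + 18 + 5 + 13 + 1 + 12 = 58, so its missing entry is 72 − 58 = 14.
Row 5: -2 + 23 + 1 + 5 + 11 + 19 − 4 = 53, so its missing entry is 72 − 53 = 19.

z = 19, c = 14, p = 12, q = 15, x = 8, a = -2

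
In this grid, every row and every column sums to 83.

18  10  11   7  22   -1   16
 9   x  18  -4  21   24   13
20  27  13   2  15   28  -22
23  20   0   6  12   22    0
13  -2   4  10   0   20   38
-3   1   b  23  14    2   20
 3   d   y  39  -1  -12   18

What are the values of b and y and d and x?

b = 26, y = 11, d = 25, x = 2

The known cells in row 2 total 81, leaving 83 − 81 = 2 for the blank.
The known cells in column 2 total 58, leaving 83 − 58 = 25 for the blank.
The known cells in row 7 total 72, leaving 83 − 72 = 11 for the blank.
The known cells in row 6 total 57, leaving 83 − 57 = 26 for the blank.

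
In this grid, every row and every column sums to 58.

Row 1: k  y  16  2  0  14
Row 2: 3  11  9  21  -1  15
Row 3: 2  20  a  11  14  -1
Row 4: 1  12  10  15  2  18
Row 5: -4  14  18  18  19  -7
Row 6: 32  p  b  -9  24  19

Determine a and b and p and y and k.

a = 12, b = -7, p = -1, y = 2, k = 24

Column 1 has 3 + 2 + 1 − 4 + 32 = 34; the blank must be 58 − 34 = 24.
Row 1 has 24 + 16 + 2 + 0 + 14 = 56; the blank must be 58 − 56 = 2.
Column 2 has 2 + 11 + 20 + 12 + 14 = 59; the blank must be 58 − 59 = -1.
Row 3 has 2 + 20 + 11 + 14 − 1 = 46; the blank must be 58 − 46 = 12.
Row 6 has 32 − 1 − 9 + 24 + 19 = 65; the blank must be 58 − 65 = -7.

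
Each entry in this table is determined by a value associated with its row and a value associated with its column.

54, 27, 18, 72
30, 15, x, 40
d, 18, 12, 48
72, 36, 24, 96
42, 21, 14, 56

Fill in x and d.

Each row is a constant multiple of every other row — this is a multiplication table with the headers hidden.
Row 2 is 40/72 = 5/9 times row 1, so its entry in column 3 is 18 × 5/9 = 10.
Row 3 is 48/72 = 2/3 times row 1, so its entry in column 1 is 54 × 2/3 = 36.

x = 10, d = 36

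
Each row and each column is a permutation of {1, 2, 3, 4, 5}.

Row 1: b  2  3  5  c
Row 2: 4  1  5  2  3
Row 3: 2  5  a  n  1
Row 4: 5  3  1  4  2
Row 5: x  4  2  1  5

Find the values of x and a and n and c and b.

For row 5, column 1: row 5 already has {1, 2, 4, 5}; that leaves 3.
At (row 1, col 5): column 5 already has {1, 2, 3, 5}, so the value is 4.
At (row 1, col 1): row 1 already has {2, 3, 4, 5}, so the value is 1.
Cell (3,4): column 4 already has {1, 2, 4, 5} → 3.
Cell (3,3): row 3 already has {1, 2, 3, 5} → 4.

x = 3, a = 4, n = 3, c = 4, b = 1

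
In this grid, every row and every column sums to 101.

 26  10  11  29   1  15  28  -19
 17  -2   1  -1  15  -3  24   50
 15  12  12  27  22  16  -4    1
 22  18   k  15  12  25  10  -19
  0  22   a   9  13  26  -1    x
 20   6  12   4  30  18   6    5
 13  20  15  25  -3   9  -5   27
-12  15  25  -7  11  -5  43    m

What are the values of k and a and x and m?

k = 18, a = 7, x = 25, m = 31

Row 4: 22 + 18 + 15 + 12 + 25 + 10 − 19 = 83, so its missing entry is 101 − 83 = 18.
Column 3: 11 + 1 + 12 + 18 + 12 + 15 + 25 = 94, so its missing entry is 101 − 94 = 7.
Row 5: 0 + 22 + 7 + 9 + 13 + 26 − 1 = 76, so its missing entry is 101 − 76 = 25.
Row 8: -12 + 15 + 25 − 7 + 11 − 5 + 43 = 70, so its missing entry is 101 − 70 = 31.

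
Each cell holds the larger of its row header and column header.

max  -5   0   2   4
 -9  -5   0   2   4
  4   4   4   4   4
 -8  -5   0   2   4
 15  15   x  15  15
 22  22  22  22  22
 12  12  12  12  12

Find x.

max(15, 0) = 15.

15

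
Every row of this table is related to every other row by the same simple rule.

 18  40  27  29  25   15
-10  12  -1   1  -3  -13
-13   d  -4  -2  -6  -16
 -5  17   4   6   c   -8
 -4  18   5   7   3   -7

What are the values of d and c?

d = 9, c = 2

The difference between any two rows is the same in every column — this is an addition table with the headers hidden.
Row 3 minus row 1 is -2 − 29 = -31, so its entry in column 2 is 40 + (-31) = 9.
Row 4 minus row 1 is 6 − 29 = -23, so its entry in column 5 is 25 + (-23) = 2.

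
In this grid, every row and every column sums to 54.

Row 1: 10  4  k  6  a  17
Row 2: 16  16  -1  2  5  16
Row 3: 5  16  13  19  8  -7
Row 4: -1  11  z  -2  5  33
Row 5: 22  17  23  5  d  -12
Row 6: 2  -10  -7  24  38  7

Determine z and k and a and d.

The known cells in row 5 total 55, leaving 54 − 55 = -1 for the blank.
The known cells in row 4 total 46, leaving 54 − 46 = 8 for the blank.
The known cells in column 5 total 55, leaving 54 − 55 = -1 for the blank.
The known cells in row 1 total 36, leaving 54 − 36 = 18 for the blank.

z = 8, k = 18, a = -1, d = -1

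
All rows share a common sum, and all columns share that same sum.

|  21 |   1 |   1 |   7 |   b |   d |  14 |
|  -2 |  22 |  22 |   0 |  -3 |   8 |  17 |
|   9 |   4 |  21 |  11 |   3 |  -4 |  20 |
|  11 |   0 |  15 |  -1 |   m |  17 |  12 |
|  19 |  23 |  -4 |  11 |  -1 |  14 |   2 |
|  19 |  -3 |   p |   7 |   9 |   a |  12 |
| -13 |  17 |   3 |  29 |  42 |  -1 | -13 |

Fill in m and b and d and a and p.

Rows 2 and 3 both sum to 64, so that's the common total.
Row 4: 11 + 0 + 15 − 1 + 17 + 12 = 54, so its missing entry is 64 − 54 = 10.
Column 5: -3 + 3 + 10 − 1 + 9 + 42 = 60, so its missing entry is 64 − 60 = 4.
Row 1: 21 + 1 + 1 + 7 + 4 + 14 = 48, so its missing entry is 64 − 48 = 16.
Column 6: 16 + 8 − 4 + 17 + 14 − 1 = 50, so its missing entry is 64 − 50 = 14.
Row 6: 19 − 3 + 7 + 9 + 14 + 12 = 58, so its missing entry is 64 − 58 = 6.

m = 10, b = 4, d = 16, a = 14, p = 6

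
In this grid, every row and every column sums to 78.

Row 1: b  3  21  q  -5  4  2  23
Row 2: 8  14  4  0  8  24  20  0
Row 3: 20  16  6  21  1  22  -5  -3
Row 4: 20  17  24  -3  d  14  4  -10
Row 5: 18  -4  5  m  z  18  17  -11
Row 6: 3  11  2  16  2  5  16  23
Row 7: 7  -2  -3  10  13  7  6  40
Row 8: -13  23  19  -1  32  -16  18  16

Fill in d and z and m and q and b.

d = 12, z = 15, m = 20, q = 15, b = 15

Row 4: 20 + 17 + 24 − 3 + 14 + 4 − 10 = 66, so its missing entry is 78 − 66 = 12.
Column 5: -5 + 8 + 1 + 12 + 2 + 13 + 32 = 63, so its missing entry is 78 − 63 = 15.
Column 1: 8 + 20 + 20 + 18 + 3 + 7 − 13 = 63, so its missing entry is 78 − 63 = 15.
Row 5: 18 − 4 + 5 + 15 + 18 + 17 − 11 = 58, so its missing entry is 78 − 58 = 20.
Row 1: 15 + 3 + 21 − 5 + 4 + 2 + 23 = 63, so its missing entry is 78 − 63 = 15.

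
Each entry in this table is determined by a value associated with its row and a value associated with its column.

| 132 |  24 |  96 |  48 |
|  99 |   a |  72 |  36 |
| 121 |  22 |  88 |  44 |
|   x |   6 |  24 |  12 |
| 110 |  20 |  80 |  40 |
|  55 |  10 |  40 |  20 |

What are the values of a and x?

Each row is a constant multiple of every other row — this is a multiplication table with the headers hidden.
Row 2 is 72/96 = 3/4 times row 1, so its entry in column 2 is 24 × 3/4 = 18.
Row 4 is 24/96 = 1/4 times row 1, so its entry in column 1 is 132 × 1/4 = 33.

a = 18, x = 33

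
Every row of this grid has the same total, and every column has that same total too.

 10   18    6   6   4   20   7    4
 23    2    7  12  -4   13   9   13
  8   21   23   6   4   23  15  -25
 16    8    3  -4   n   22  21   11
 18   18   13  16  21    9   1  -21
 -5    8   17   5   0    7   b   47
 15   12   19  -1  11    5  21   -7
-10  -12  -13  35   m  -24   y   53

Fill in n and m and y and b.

n = -2, m = 41, y = 5, b = -4

Rows 1 and 2 both sum to 75, so that's the common total.
Row 4: 16 + 8 + 3 − 4 + 22 + 21 + 11 = 77, so its missing entry is 75 − 77 = -2.
Column 5: 4 − 4 + 4 − 2 + 21 + 0 + 11 = 34, so its missing entry is 75 − 34 = 41.
Row 8: -10 − 12 − 13 + 35 + 41 − 24 + 53 = 70, so its missing entry is 75 − 70 = 5.
Row 6: -5 + 8 + 17 + 5 + 0 + 7 + 47 = 79, so its missing entry is 75 − 79 = -4.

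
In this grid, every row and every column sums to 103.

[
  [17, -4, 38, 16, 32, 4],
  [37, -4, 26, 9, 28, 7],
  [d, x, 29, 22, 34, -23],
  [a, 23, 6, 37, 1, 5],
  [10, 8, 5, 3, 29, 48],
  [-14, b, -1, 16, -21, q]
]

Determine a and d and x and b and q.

The known cells in column 6 total 41, leaving 103 − 41 = 62 for the blank.
The known cells in row 6 total 42, leaving 103 − 42 = 61 for the blank.
The known cells in column 2 total 84, leaving 103 − 84 = 19 for the blank.
The known cells in row 3 total 81, leaving 103 − 81 = 22 for the blank.
The known cells in row 4 total 72, leaving 103 − 72 = 31 for the blank.

a = 31, d = 22, x = 19, b = 61, q = 62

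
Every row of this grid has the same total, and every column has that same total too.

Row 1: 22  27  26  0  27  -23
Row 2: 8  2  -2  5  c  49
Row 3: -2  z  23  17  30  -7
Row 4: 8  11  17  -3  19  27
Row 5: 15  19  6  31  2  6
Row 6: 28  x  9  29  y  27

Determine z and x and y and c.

z = 18, x = 2, y = -16, c = 17

Rows 1 and 4 both sum to 79, so that's the common total.
Row 3 has -2 + 23 + 17 + 30 − 7 = 61; the blank must be 79 − 61 = 18.
Column 2 has 27 + 2 + 18 + 11 + 19 = 77; the blank must be 79 − 77 = 2.
Row 6 has 28 + 2 + 9 + 29 + 27 = 95; the blank must be 79 − 95 = -16.
Row 2 has 8 + 2 − 2 + 5 + 49 = 62; the blank must be 79 − 62 = 17.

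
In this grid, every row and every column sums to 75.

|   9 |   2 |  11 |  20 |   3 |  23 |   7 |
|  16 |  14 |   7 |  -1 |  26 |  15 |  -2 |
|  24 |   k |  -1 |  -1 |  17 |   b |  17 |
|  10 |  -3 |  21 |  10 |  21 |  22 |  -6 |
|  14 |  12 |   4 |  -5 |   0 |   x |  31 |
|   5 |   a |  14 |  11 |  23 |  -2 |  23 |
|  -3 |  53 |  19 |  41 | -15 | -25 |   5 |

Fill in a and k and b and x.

Row 5: 14 + 12 + 4 − 5 + 0 + 31 = 56, so its missing entry is 75 − 56 = 19.
Column 6: 23 + 15 + 22 + 19 − 2 − 25 = 52, so its missing entry is 75 − 52 = 23.
Row 3: 24 − 1 − 1 + 17 + 23 + 17 = 79, so its missing entry is 75 − 79 = -4.
Row 6: 5 + 14 + 11 + 23 − 2 + 23 = 74, so its missing entry is 75 − 74 = 1.

a = 1, k = -4, b = 23, x = 19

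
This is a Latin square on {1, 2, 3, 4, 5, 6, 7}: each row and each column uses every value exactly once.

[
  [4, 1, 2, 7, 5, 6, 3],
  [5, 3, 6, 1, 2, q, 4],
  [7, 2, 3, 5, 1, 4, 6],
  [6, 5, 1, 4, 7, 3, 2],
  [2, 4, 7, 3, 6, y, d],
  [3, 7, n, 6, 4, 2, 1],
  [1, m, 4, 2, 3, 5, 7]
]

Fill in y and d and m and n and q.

y = 1, d = 5, m = 6, n = 5, q = 7

Cell (2,6): row 2 already has {1, 2, 3, 4, 5, 6} → 7.
Cell (7,2): row 7 already has {1, 2, 3, 4, 5, 7} → 6.
At (row 5, col 7): column 7 already has {1, 2, 3, 4, 6, 7}, so the value is 5.
At (row 5, col 6): row 5 already has {2, 3, 4, 5, 6, 7}, so the value is 1.
For row 6, column 3: row 6 already has {1, 2, 3, 4, 6, 7}; that leaves 5.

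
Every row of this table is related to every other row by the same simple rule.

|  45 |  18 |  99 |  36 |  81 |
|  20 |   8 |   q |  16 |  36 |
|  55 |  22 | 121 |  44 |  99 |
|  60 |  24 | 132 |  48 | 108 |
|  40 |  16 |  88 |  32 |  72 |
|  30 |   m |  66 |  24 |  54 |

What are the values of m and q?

Each row is a constant multiple of every other row — this is a multiplication table with the headers hidden.
Row 6 is 30/45 = 2/3 times row 1, so its entry in column 2 is 18 × 2/3 = 12.
Row 2 is 20/45 = 4/9 times row 1, so its entry in column 3 is 99 × 4/9 = 44.

m = 12, q = 44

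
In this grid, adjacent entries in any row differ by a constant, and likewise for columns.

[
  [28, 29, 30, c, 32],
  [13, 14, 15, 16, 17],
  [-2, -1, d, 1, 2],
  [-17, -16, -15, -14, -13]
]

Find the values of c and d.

c = 31, d = 0

Along each row the entries change by 1 per step; down each column they change by -15.
Row 1: from 28 at column 1, stepping by 1 to column 4 gives 31.
Row 3: from -2 at column 1, stepping by 1 to column 3 gives 0.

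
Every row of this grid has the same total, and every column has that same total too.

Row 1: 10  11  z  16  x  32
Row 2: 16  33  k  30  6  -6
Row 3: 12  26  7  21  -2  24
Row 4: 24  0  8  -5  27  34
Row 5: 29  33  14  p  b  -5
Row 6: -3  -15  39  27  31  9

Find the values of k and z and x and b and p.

k = 9, z = 11, x = 8, b = 18, p = -1

Rows 3 and 4 both sum to 88, so that's the common total.
Row 2 has 16 + 33 + 30 + 6 − 6 = 79; the blank must be 88 − 79 = 9.
Column 4 has 16 + 30 + 21 − 5 + 27 = 89; the blank must be 88 − 89 = -1.
Row 5 has 29 + 33 + 14 − 1 − 5 = 70; the blank must be 88 − 70 = 18.
Column 5 has 6 − 2 + 27 + 18 + 31 = 80; the blank must be 88 − 80 = 8.
Row 1 has 10 + 11 + 16 + 8 + 32 = 77; the blank must be 88 − 77 = 11.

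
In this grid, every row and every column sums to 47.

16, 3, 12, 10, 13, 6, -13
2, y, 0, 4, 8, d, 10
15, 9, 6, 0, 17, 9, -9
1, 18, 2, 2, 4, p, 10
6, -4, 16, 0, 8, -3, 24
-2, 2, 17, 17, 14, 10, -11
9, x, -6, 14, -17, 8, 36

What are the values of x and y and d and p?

Row 7 has 9 − 6 + 14 − 17 + 8 + 36 = 44; the blank must be 47 − 44 = 3.
Column 2 has 3 + 9 + 18 − 4 + 2 + 3 = 31; the blank must be 47 − 31 = 16.
Row 4 has 1 + 18 + 2 + 2 + 4 + 10 = 37; the blank must be 47 − 37 = 10.
Row 2 has 2 + 16 + 0 + 4 + 8 + 10 = 40; the blank must be 47 − 40 = 7.

x = 3, y = 16, d = 7, p = 10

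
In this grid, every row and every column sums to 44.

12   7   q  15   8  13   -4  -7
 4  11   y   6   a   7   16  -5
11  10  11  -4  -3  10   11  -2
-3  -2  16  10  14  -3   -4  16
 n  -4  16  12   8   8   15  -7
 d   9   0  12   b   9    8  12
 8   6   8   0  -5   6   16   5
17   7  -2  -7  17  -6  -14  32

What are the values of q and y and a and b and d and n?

The known cells in row 5 total 48, leaving 44 − 48 = -4 for the blank.
The known cells in row 1 total 44, leaving 44 − 44 = 0 for the blank.
The known cells in column 3 total 49, leaving 44 − 49 = -5 for the blank.
The known cells in row 2 total 34, leaving 44 − 34 = 10 for the blank.
The known cells in column 5 total 49, leaving 44 − 49 = -5 for the blank.
The known cells in row 6 total 45, leaving 44 − 45 = -1 for the blank.

q = 0, y = -5, a = 10, b = -5, d = -1, n = -4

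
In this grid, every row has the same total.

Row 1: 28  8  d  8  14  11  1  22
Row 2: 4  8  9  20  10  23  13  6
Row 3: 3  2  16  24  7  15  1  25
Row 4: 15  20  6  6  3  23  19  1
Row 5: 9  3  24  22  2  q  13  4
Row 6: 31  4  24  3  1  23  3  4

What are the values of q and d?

The complete rows each total 93.
Row 5 is missing 93 − 77 = 16 (since 9 + 3 + 24 + 22 + 2 + 13 + 4 = 77).
Row 1 is missing 93 − 92 = 1 (since 28 + 8 + 8 + 14 + 11 + 1 + 22 = 92).

q = 16, d = 1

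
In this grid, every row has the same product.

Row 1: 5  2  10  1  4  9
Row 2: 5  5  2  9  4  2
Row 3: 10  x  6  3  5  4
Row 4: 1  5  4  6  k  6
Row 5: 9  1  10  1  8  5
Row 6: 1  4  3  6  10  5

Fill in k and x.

Rows 1 and 5 each multiply to 3600, so every row has product 3600.
Row 4: 1×5×4×6×6 = 720, so the missing entry is 3600 ÷ 720 = 5.
Row 3: 10×6×3×5×4 = 3600, so the missing entry is 3600 ÷ 3600 = 1.

k = 5, x = 1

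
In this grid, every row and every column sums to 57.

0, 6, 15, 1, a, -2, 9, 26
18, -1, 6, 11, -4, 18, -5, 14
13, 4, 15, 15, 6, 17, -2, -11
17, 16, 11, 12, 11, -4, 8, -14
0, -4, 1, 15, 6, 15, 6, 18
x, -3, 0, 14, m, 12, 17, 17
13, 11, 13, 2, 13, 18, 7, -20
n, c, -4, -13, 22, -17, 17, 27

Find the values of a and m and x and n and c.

The known cells in column 2 total 29, leaving 57 − 29 = 28 for the blank.
The known cells in row 1 total 55, leaving 57 − 55 = 2 for the blank.
The known cells in column 5 total 56, leaving 57 − 56 = 1 for the blank.
The known cells in row 8 total 60, leaving 57 − 60 = -3 for the blank.
The known cells in row 6 total 58, leaving 57 − 58 = -1 for the blank.

a = 2, m = 1, x = -1, n = -3, c = 28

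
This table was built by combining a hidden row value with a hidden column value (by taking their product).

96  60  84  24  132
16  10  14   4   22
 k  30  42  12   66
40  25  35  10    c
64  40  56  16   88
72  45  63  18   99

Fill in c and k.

c = 55, k = 48

Each row is a constant multiple of every other row — this is a multiplication table with the headers hidden.
Row 4 is 10/24 = 5/12 times row 1, so its entry in column 5 is 132 × 5/12 = 55.
Row 3 is 12/24 = 1/2 times row 1, so its entry in column 1 is 96 × 1/2 = 48.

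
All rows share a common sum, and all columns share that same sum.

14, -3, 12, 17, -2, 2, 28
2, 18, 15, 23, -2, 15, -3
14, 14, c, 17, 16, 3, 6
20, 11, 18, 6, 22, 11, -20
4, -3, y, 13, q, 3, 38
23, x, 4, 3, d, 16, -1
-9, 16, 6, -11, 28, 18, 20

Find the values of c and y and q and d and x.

Rows 1 and 2 both sum to 68, so that's the common total.
Column 2 has -3 + 18 + 14 + 11 − 3 + 16 = 53; the blank must be 68 − 53 = 15.
Row 6 has 23 + 15 + 4 + 3 + 16 − 1 = 60; the blank must be 68 − 60 = 8.
Column 5 has -2 − 2 + 16 + 22 + 8 + 28 = 70; the blank must be 68 − 70 = -2.
Row 5 has 4 − 3 + 13 − 2 + 3 + 38 = 53; the blank must be 68 − 53 = 15.
Row 3 has 14 + 14 + 17 + 16 + 3 + 6 = 70; the blank must be 68 − 70 = -2.

c = -2, y = 15, q = -2, d = 8, x = 15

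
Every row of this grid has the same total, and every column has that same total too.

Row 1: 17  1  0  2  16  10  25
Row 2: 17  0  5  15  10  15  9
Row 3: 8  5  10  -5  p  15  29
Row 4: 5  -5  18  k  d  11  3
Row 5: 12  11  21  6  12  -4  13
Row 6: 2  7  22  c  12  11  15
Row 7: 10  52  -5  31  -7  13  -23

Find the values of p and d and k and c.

Rows 1 and 2 both sum to 71, so that's the common total.
Row 6 has 2 + 7 + 22 + 12 + 11 + 15 = 69; the blank must be 71 − 69 = 2.
Row 3 has 8 + 5 + 10 − 5 + 15 + 29 = 62; the blank must be 71 − 62 = 9.
Column 4 has 2 + 15 − 5 + 6 + 2 + 31 = 51; the blank must be 71 − 51 = 20.
Row 4 has 5 − 5 + 18 + 20 + 11 + 3 = 52; the blank must be 71 − 52 = 19.

p = 9, d = 19, k = 20, c = 2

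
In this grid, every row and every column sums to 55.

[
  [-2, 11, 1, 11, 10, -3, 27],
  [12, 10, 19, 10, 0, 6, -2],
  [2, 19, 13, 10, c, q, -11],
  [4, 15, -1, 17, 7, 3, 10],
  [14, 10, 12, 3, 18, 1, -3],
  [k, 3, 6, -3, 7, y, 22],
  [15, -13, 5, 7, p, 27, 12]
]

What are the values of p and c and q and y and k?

Row 7 has 15 − 13 + 5 + 7 + 27 + 12 = 53; the blank must be 55 − 53 = 2.
Column 5 has 10 + 0 + 7 + 18 + 7 + 2 = 44; the blank must be 55 − 44 = 11.
Column 1 has -2 + 12 + 2 + 4 + 14 + 15 = 45; the blank must be 55 − 45 = 10.
Row 6 has 10 + 3 + 6 − 3 + 7 + 22 = 45; the blank must be 55 − 45 = 10.
Row 3 has 2 + 19 + 13 + 10 + 11 − 11 = 44; the blank must be 55 − 44 = 11.

p = 2, c = 11, q = 11, y = 10, k = 10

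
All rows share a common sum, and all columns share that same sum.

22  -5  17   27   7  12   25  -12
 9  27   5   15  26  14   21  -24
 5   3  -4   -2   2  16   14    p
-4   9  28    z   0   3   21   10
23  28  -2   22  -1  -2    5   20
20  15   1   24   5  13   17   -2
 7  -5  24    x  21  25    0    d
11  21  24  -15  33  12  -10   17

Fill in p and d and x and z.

Rows 1 and 2 both sum to 93, so that's the common total.
Row 4: -4 + 9 + 28 + 0 + 3 + 21 + 10 = 67, so its missing entry is 93 − 67 = 26.
Column 4: 27 + 15 − 2 + 26 + 22 + 24 − 15 = 97, so its missing entry is 93 − 97 = -4.
Row 7: 7 − 5 + 24 − 4 + 21 + 25 + 0 = 68, so its missing entry is 93 − 68 = 25.
Row 3: 5 + 3 − 4 − 2 + 2 + 16 + 14 = 34, so its missing entry is 93 − 34 = 59.

p = 59, d = 25, x = -4, z = 26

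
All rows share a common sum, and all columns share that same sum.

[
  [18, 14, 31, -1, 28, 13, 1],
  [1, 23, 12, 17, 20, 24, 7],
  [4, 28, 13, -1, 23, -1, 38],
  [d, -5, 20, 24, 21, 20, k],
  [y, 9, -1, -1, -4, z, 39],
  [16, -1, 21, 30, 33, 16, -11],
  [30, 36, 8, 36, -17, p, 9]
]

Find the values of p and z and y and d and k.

Rows 1 and 2 both sum to 104, so that's the common total.
The known cells in row 7 total 102, leaving 104 − 102 = 2 for the blank.
The known cells in column 6 total 74, leaving 104 − 74 = 30 for the blank.
The known cells in row 5 total 72, leaving 104 − 72 = 32 for the blank.
The known cells in column 1 total 101, leaving 104 − 101 = 3 for the blank.
The known cells in row 4 total 83, leaving 104 − 83 = 21 for the blank.

p = 2, z = 30, y = 32, d = 3, k = 21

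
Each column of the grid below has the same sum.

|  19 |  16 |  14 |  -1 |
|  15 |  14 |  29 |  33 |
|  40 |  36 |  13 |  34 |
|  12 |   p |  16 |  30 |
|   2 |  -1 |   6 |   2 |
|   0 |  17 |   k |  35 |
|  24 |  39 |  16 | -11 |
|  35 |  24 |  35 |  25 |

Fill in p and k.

The complete columns each total 147.
Column 2 is missing 147 − 145 = 2 (since 16 + 14 + 36 − 1 + 17 + 39 + 24 = 145).
Column 3 is missing 147 − 129 = 18 (since 14 + 29 + 13 + 16 + 6 + 16 + 35 = 129).

p = 2, k = 18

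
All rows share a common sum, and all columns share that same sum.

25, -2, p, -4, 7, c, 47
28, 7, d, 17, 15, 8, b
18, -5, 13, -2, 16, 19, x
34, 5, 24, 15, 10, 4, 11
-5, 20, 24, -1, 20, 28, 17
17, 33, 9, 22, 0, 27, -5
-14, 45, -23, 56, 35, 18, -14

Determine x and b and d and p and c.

Rows 4 and 5 both sum to 103, so that's the common total.
Row 3 has 18 − 5 + 13 − 2 + 16 + 19 = 59; the blank must be 103 − 59 = 44.
Column 6 has 8 + 19 + 4 + 28 + 27 + 18 = 104; the blank must be 103 − 104 = -1.
Row 1 has 25 − 2 − 4 + 7 − 1 + 47 = 72; the blank must be 103 − 72 = 31.
Column 3 has 31 + 13 + 24 + 24 + 9 − 23 = 78; the blank must be 103 − 78 = 25.
Row 2 has 28 + 7 + 25 + 17 + 15 + 8 = 100; the blank must be 103 − 100 = 3.

x = 44, b = 3, d = 25, p = 31, c = -1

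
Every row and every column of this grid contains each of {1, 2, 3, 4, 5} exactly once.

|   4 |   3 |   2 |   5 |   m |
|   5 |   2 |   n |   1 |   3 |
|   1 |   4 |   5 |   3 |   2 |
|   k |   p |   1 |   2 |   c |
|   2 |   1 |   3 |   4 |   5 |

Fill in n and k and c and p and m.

n = 4, k = 3, c = 4, p = 5, m = 1

Cell (2,3): row 2 already has {1, 2, 3, 5} → 4.
For row 1, column 5: row 1 already has {2, 3, 4, 5}; that leaves 1.
For row 4, column 5: column 5 already has {1, 2, 3, 5}; that leaves 4.
At (row 4, col 2): column 2 already has {1, 2, 3, 4}, so the value is 5.
For row 4, column 1: row 4 already has {1, 2, 4, 5}; that leaves 3.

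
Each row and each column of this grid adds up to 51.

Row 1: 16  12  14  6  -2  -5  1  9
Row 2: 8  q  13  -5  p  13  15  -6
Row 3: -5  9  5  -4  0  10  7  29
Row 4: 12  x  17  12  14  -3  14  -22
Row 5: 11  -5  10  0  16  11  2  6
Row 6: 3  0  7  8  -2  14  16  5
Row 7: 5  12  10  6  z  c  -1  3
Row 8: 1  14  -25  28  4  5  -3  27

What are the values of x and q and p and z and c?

Column 6 has -5 + 13 + 10 − 3 + 11 + 14 + 5 = 45; the blank must be 51 − 45 = 6.
Row 4 has 12 + 17 + 12 + 14 − 3 + 14 − 22 = 44; the blank must be 51 − 44 = 7.
Column 2 has 12 + 9 + 7 − 5 + 0 + 12 + 14 = 49; the blank must be 51 − 49 = 2.
Row 7 has 5 + 12 + 10 + 6 + 6 − 1 + 3 = 41; the blank must be 51 − 41 = 10.
Row 2 has 8 + 2 + 13 − 5 + 13 + 15 − 6 = 40; the blank must be 51 − 40 = 11.

x = 7, q = 2, p = 11, z = 10, c = 6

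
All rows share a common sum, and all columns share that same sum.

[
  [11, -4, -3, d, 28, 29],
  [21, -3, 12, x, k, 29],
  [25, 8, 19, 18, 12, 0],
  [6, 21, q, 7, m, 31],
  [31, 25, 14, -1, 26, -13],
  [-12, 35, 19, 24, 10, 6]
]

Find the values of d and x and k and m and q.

d = 21, x = 13, k = 10, m = -4, q = 21

Rows 3 and 5 both sum to 82, so that's the common total.
Row 1: 11 − 4 − 3 + 28 + 29 = 61, so its missing entry is 82 − 61 = 21.
Column 3: -3 + 12 + 19 + 14 + 19 = 61, so its missing entry is 82 − 61 = 21.
Row 4: 6 + 21 + 21 + 7 + 31 = 86, so its missing entry is 82 − 86 = -4.
Column 5: 28 + 12 − 4 + 26 + 10 = 72, so its missing entry is 82 − 72 = 10.
Row 2: 21 − 3 + 12 + 10 + 29 = 69, so its missing entry is 82 − 69 = 13.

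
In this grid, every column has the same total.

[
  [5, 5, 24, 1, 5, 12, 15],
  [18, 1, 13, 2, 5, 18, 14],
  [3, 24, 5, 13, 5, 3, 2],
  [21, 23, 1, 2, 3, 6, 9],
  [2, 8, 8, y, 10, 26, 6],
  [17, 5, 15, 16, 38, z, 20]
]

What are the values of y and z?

y = 32, z = 1

Column 2 sums to 66 and so does column 5; that's the common total.
In column 4 the known cells total 34, leaving 66 − 34 = 32.
In column 6 the known cells total 65, leaving 66 − 65 = 1.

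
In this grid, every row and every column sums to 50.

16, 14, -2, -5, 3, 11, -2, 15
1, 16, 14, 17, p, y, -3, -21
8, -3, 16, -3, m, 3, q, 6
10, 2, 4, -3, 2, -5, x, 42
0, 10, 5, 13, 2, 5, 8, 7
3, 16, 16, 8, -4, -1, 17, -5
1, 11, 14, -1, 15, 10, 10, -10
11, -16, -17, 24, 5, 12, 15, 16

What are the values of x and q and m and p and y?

x = -2, q = 7, m = 16, p = 11, y = 15

The known cells in column 6 total 35, leaving 50 − 35 = 15 for the blank.
The known cells in row 2 total 39, leaving 50 − 39 = 11 for the blank.
The known cells in column 5 total 34, leaving 50 − 34 = 16 for the blank.
The known cells in row 3 total 43, leaving 50 − 43 = 7 for the blank.
The known cells in row 4 total 52, leaving 50 − 52 = -2 for the blank.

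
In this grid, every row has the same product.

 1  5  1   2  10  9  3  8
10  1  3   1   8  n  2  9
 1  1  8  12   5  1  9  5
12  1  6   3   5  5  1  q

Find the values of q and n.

q = 4, n = 5

Rows 1 and 3 each multiply to 21600, so every row has product 21600.
Row 4: 12×1×6×3×5×5×1 = 5400, so the missing entry is 21600 ÷ 5400 = 4.
Row 2: 10×1×3×1×8×2×9 = 4320, so the missing entry is 21600 ÷ 4320 = 5.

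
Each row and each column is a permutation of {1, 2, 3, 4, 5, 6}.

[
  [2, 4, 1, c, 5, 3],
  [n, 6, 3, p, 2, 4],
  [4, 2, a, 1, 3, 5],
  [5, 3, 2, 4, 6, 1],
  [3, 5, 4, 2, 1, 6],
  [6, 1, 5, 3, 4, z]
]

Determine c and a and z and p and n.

c = 6, a = 6, z = 2, p = 5, n = 1

Cell (6,6): row 6 already has {1, 3, 4, 5, 6} → 2.
Cell (1,4): row 1 already has {1, 2, 3, 4, 5} → 6.
Cell (3,3): row 3 already has {1, 2, 3, 4, 5} → 6.
Cell (2,1): column 1 already has {2, 3, 4, 5, 6} → 1.
Cell (2,4): row 2 already has {1, 2, 3, 4, 6} → 5.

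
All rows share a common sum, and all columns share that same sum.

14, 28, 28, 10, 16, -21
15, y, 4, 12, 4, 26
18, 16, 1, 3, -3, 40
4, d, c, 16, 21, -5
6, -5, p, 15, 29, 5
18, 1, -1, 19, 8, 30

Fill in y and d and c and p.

Rows 1 and 3 both sum to 75, so that's the common total.
Row 2 has 15 + 4 + 12 + 4 + 26 = 61; the blank must be 75 − 61 = 14.
Column 2 has 28 + 14 + 16 − 5 + 1 = 54; the blank must be 75 − 54 = 21.
Row 4 has 4 + 21 + 16 + 21 − 5 = 57; the blank must be 75 − 57 = 18.
Row 5 has 6 − 5 + 15 + 29 + 5 = 50; the blank must be 75 − 50 = 25.

y = 14, d = 21, c = 18, p = 25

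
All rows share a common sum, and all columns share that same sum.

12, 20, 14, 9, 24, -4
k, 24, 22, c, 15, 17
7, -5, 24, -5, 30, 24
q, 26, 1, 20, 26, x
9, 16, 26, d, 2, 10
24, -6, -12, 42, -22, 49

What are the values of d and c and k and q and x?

Rows 1 and 3 both sum to 75, so that's the common total.
Row 5: 9 + 16 + 26 + 2 + 10 = 63, so its missing entry is 75 − 63 = 12.
Column 4: 9 − 5 + 20 + 12 + 42 = 78, so its missing entry is 75 − 78 = -3.
Row 2: 24 + 22 − 3 + 15 + 17 = 75, so its missing entry is 75 − 75 = 0.
Column 1: 12 + 0 + 7 + 9 + 24 = 52, so its missing entry is 75 − 52 = 23.
Row 4: 23 + 26 + 1 + 20 + 26 = 96, so its missing entry is 75 − 96 = -21.

d = 12, c = -3, k = 0, q = 23, x = -21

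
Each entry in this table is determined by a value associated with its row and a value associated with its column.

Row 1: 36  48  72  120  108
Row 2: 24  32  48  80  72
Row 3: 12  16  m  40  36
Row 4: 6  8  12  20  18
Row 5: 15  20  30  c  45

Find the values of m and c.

Each row is a constant multiple of every other row — this is a multiplication table with the headers hidden.
Row 3 is 16/48 = 1/3 times row 1, so its entry in column 3 is 72 × 1/3 = 24.
Row 5 is 20/48 = 5/12 times row 1, so its entry in column 4 is 120 × 5/12 = 50.

m = 24, c = 50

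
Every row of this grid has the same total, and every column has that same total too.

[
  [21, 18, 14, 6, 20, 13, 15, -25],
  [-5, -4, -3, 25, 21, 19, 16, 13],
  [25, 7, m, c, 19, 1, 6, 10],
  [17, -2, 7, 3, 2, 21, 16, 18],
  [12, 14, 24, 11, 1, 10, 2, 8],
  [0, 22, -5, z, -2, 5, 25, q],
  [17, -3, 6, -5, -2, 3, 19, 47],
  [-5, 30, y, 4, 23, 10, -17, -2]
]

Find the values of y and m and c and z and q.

Rows 1 and 2 both sum to 82, so that's the common total.
Column 8: -25 + 13 + 10 + 18 + 8 + 47 − 2 = 69, so its missing entry is 82 − 69 = 13.
Row 8: -5 + 30 + 4 + 23 + 10 − 17 − 2 = 43, so its missing entry is 82 − 43 = 39.
Column 3: 14 − 3 + 7 + 24 − 5 + 6 + 39 = 82, so its missing entry is 82 − 82 = 0.
Row 3: 25 + 7 + 0 + 19 + 1 + 6 + 10 = 68, so its missing entry is 82 − 68 = 14.
Row 6: 0 + 22 − 5 − 2 + 5 + 25 + 13 = 58, so its missing entry is 82 − 58 = 24.

y = 39, m = 0, c = 14, z = 24, q = 13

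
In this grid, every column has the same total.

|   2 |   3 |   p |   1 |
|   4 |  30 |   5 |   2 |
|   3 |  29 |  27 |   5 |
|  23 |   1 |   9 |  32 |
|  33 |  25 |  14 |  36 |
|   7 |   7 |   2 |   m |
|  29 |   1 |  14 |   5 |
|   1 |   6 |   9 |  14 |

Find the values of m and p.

The complete columns each total 102.
Column 4 is missing 102 − 95 = 7 (since 1 + 2 + 5 + 32 + 36 + 5 + 14 = 95).
Column 3 is missing 102 − 80 = 22 (since 5 + 27 + 9 + 14 + 2 + 14 + 9 = 80).

m = 7, p = 22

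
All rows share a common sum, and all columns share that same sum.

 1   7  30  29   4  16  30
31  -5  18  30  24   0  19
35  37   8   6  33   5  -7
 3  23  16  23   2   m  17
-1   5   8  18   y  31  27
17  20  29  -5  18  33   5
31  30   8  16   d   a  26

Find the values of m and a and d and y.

Rows 1 and 2 both sum to 117, so that's the common total.
Row 5: -1 + 5 + 8 + 18 + 31 + 27 = 88, so its missing entry is 117 − 88 = 29.
Column 5: 4 + 24 + 33 + 2 + 29 + 18 = 110, so its missing entry is 117 − 110 = 7.
Row 7: 31 + 30 + 8 + 16 + 7 + 26 = 118, so its missing entry is 117 − 118 = -1.
Row 4: 3 + 23 + 16 + 23 + 2 + 17 = 84, so its missing entry is 117 − 84 = 33.

m = 33, a = -1, d = 7, y = 29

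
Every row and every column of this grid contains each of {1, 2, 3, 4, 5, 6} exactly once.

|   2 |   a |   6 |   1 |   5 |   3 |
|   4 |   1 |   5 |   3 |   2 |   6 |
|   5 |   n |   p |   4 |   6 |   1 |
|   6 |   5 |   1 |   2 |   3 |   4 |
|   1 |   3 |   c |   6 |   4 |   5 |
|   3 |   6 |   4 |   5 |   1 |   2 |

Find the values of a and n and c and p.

Cell (1,2): row 1 already has {1, 2, 3, 5, 6} → 4.
At (row 3, col 2): column 2 already has {1, 3, 4, 5, 6}, so the value is 2.
At (row 5, col 3): row 5 already has {1, 3, 4, 5, 6}, so the value is 2.
For row 3, column 3: row 3 already has {1, 2, 4, 5, 6}; that leaves 3.

a = 4, n = 2, c = 2, p = 3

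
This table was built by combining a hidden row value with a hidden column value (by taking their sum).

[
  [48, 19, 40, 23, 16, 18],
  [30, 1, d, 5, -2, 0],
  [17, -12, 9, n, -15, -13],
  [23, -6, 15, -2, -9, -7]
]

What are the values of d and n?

The difference between any two rows is the same in every column — this is an addition table with the headers hidden.
Row 2 minus row 1 is -2 − 16 = -18, so its entry in column 3 is 40 + (-18) = 22.
Row 3 minus row 1 is -15 − 16 = -31, so its entry in column 4 is 23 + (-31) = -8.

d = 22, n = -8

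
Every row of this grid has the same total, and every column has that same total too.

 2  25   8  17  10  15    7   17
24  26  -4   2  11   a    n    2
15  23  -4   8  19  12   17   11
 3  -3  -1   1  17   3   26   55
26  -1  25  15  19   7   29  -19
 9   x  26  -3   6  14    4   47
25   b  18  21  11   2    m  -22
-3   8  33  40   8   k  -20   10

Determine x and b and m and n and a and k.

Rows 1 and 3 both sum to 101, so that's the common total.
Row 6: 9 + 26 − 3 + 6 + 14 + 4 + 47 = 103, so its missing entry is 101 − 103 = -2.
Column 2: 25 + 26 + 23 − 3 − 1 − 2 + 8 = 76, so its missing entry is 101 − 76 = 25.
Row 7: 25 + 25 + 18 + 21 + 11 + 2 − 22 = 80, so its missing entry is 101 − 80 = 21.
Column 7: 7 + 17 + 26 + 29 + 4 + 21 − 20 = 84, so its missing entry is 101 − 84 = 17.
Row 2: 24 + 26 − 4 + 2 + 11 + 17 + 2 = 78, so its missing entry is 101 − 78 = 23.
Row 8: -3 + 8 + 33 + 40 + 8 − 20 + 10 = 76, so its missing entry is 101 − 76 = 25.

x = -2, b = 25, m = 21, n = 17, a = 23, k = 25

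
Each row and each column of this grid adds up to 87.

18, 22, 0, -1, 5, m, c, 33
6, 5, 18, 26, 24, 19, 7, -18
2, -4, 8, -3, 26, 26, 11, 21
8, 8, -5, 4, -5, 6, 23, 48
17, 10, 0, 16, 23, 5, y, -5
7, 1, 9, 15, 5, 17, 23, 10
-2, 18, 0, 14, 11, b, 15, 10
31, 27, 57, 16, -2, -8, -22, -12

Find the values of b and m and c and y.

Row 5: 17 + 10 + 0 + 16 + 23 + 5 − 5 = 66, so its missing entry is 87 − 66 = 21.
Column 7: 7 + 11 + 23 + 21 + 23 + 15 − 22 = 78, so its missing entry is 87 − 78 = 9.
Row 7: -2 + 18 + 0 + 14 + 11 + 15 + 10 = 66, so its missing entry is 87 − 66 = 21.
Row 1: 18 + 22 + 0 − 1 + 5 + 9 + 33 = 86, so its missing entry is 87 − 86 = 1.

b = 21, m = 1, c = 9, y = 21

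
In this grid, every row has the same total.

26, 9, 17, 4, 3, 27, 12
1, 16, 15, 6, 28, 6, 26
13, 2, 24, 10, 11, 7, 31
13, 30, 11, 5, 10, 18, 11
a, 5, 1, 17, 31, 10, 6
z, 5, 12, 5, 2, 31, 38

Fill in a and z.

a = 28, z = 5

Rows 2 and 3 both add up to 98, so every row sums to 98.
Row 5: 5 + 1 + 17 + 31 + 10 + 6 = 70, so the missing entry is 98 − 70 = 28.
Row 6: 5 + 12 + 5 + 2 + 31 + 38 = 93, so the missing entry is 98 − 93 = 5.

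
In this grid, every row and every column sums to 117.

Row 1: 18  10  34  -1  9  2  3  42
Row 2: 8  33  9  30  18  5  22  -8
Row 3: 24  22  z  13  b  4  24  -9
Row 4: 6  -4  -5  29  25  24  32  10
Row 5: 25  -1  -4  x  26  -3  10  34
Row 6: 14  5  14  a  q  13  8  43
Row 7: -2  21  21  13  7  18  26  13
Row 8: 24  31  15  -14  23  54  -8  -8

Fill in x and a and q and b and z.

x = 30, a = 17, q = 3, b = 6, z = 33

Row 5: 25 − 1 − 4 + 26 − 3 + 10 + 34 = 87, so its missing entry is 117 − 87 = 30.
Column 3: 34 + 9 − 5 − 4 + 14 + 21 + 15 = 84, so its missing entry is 117 − 84 = 33.
Row 3: 24 + 22 + 33 + 13 + 4 + 24 − 9 = 111, so its missing entry is 117 − 111 = 6.
Column 5: 9 + 18 + 6 + 25 + 26 + 7 + 23 = 114, so its missing entry is 117 − 114 = 3.
Row 6: 14 + 5 + 14 + 3 + 13 + 8 + 43 = 100, so its missing entry is 117 − 100 = 17.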